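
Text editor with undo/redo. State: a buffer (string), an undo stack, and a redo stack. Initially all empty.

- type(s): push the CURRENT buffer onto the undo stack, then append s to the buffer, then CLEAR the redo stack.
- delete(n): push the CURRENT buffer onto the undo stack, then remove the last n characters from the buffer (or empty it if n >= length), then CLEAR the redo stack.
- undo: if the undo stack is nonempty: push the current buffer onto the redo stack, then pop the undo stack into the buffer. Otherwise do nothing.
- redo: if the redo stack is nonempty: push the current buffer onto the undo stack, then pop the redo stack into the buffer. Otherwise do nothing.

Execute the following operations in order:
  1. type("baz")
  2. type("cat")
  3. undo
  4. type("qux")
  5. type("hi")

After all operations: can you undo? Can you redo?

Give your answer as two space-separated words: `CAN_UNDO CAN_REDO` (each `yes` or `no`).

Answer: yes no

Derivation:
After op 1 (type): buf='baz' undo_depth=1 redo_depth=0
After op 2 (type): buf='bazcat' undo_depth=2 redo_depth=0
After op 3 (undo): buf='baz' undo_depth=1 redo_depth=1
After op 4 (type): buf='bazqux' undo_depth=2 redo_depth=0
After op 5 (type): buf='bazquxhi' undo_depth=3 redo_depth=0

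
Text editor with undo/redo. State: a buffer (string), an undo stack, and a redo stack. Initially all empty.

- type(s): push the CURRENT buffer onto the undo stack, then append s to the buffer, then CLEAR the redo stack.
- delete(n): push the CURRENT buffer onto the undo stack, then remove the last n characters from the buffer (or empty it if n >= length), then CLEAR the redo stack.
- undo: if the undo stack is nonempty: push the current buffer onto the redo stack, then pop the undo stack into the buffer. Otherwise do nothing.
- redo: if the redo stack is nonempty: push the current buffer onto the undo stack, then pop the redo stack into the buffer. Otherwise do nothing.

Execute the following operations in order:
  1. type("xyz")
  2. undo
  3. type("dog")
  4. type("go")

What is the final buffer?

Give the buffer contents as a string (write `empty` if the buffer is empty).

Answer: doggo

Derivation:
After op 1 (type): buf='xyz' undo_depth=1 redo_depth=0
After op 2 (undo): buf='(empty)' undo_depth=0 redo_depth=1
After op 3 (type): buf='dog' undo_depth=1 redo_depth=0
After op 4 (type): buf='doggo' undo_depth=2 redo_depth=0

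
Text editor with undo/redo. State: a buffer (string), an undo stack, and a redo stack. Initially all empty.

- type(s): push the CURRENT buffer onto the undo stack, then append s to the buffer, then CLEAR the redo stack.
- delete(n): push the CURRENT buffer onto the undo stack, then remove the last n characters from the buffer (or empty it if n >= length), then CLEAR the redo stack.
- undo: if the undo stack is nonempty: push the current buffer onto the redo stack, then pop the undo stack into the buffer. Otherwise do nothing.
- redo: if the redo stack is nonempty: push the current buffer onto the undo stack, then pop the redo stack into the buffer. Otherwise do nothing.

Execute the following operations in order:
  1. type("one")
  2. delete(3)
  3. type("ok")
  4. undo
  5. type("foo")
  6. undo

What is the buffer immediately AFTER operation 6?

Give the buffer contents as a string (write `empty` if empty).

After op 1 (type): buf='one' undo_depth=1 redo_depth=0
After op 2 (delete): buf='(empty)' undo_depth=2 redo_depth=0
After op 3 (type): buf='ok' undo_depth=3 redo_depth=0
After op 4 (undo): buf='(empty)' undo_depth=2 redo_depth=1
After op 5 (type): buf='foo' undo_depth=3 redo_depth=0
After op 6 (undo): buf='(empty)' undo_depth=2 redo_depth=1

Answer: empty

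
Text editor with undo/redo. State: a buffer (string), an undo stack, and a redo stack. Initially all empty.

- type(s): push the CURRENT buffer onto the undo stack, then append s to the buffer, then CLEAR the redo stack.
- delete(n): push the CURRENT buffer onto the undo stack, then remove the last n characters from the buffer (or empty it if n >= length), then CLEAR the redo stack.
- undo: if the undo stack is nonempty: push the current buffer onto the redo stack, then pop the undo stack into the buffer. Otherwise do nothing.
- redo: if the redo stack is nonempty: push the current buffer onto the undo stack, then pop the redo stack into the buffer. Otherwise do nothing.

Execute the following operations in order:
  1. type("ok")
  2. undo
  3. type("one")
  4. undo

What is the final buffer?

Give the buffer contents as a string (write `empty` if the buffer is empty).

After op 1 (type): buf='ok' undo_depth=1 redo_depth=0
After op 2 (undo): buf='(empty)' undo_depth=0 redo_depth=1
After op 3 (type): buf='one' undo_depth=1 redo_depth=0
After op 4 (undo): buf='(empty)' undo_depth=0 redo_depth=1

Answer: empty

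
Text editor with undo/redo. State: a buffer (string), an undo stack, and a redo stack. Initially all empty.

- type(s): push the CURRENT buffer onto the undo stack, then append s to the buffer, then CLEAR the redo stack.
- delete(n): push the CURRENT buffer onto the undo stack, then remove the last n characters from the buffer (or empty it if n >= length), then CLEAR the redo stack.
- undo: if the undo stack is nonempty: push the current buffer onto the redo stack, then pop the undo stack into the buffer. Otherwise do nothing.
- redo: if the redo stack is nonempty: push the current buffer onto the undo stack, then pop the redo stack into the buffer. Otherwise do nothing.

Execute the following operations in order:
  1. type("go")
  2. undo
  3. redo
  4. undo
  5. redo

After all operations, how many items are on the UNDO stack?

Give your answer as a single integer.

Answer: 1

Derivation:
After op 1 (type): buf='go' undo_depth=1 redo_depth=0
After op 2 (undo): buf='(empty)' undo_depth=0 redo_depth=1
After op 3 (redo): buf='go' undo_depth=1 redo_depth=0
After op 4 (undo): buf='(empty)' undo_depth=0 redo_depth=1
After op 5 (redo): buf='go' undo_depth=1 redo_depth=0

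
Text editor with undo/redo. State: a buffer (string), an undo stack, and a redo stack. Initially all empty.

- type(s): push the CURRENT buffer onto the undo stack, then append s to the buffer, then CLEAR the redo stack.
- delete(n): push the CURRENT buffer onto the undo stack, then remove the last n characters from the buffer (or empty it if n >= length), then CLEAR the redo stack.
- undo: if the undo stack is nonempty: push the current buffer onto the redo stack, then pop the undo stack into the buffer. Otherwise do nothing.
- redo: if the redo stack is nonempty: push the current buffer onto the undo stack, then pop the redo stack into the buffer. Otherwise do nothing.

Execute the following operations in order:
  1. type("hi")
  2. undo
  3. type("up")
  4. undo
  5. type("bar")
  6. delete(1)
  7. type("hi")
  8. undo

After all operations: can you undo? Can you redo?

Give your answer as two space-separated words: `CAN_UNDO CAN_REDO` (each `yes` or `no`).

After op 1 (type): buf='hi' undo_depth=1 redo_depth=0
After op 2 (undo): buf='(empty)' undo_depth=0 redo_depth=1
After op 3 (type): buf='up' undo_depth=1 redo_depth=0
After op 4 (undo): buf='(empty)' undo_depth=0 redo_depth=1
After op 5 (type): buf='bar' undo_depth=1 redo_depth=0
After op 6 (delete): buf='ba' undo_depth=2 redo_depth=0
After op 7 (type): buf='bahi' undo_depth=3 redo_depth=0
After op 8 (undo): buf='ba' undo_depth=2 redo_depth=1

Answer: yes yes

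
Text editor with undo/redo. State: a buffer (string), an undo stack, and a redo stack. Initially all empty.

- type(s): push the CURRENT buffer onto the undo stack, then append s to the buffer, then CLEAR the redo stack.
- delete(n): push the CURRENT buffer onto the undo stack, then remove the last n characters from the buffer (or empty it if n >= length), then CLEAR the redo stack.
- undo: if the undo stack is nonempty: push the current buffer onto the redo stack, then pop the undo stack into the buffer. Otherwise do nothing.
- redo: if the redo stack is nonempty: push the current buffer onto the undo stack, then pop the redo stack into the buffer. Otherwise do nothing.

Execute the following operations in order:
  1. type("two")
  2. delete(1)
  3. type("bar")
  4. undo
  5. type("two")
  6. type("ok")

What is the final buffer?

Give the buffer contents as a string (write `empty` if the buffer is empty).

After op 1 (type): buf='two' undo_depth=1 redo_depth=0
After op 2 (delete): buf='tw' undo_depth=2 redo_depth=0
After op 3 (type): buf='twbar' undo_depth=3 redo_depth=0
After op 4 (undo): buf='tw' undo_depth=2 redo_depth=1
After op 5 (type): buf='twtwo' undo_depth=3 redo_depth=0
After op 6 (type): buf='twtwook' undo_depth=4 redo_depth=0

Answer: twtwook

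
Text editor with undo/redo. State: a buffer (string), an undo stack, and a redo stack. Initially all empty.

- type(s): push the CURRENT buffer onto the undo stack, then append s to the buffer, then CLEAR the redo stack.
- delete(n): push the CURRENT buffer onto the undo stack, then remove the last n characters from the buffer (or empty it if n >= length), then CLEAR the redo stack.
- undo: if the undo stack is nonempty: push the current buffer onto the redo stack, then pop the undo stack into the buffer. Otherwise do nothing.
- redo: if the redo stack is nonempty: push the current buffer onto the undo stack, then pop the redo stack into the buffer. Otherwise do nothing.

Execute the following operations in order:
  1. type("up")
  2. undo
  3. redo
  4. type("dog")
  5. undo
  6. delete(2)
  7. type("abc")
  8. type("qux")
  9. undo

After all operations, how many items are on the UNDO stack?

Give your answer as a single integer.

After op 1 (type): buf='up' undo_depth=1 redo_depth=0
After op 2 (undo): buf='(empty)' undo_depth=0 redo_depth=1
After op 3 (redo): buf='up' undo_depth=1 redo_depth=0
After op 4 (type): buf='updog' undo_depth=2 redo_depth=0
After op 5 (undo): buf='up' undo_depth=1 redo_depth=1
After op 6 (delete): buf='(empty)' undo_depth=2 redo_depth=0
After op 7 (type): buf='abc' undo_depth=3 redo_depth=0
After op 8 (type): buf='abcqux' undo_depth=4 redo_depth=0
After op 9 (undo): buf='abc' undo_depth=3 redo_depth=1

Answer: 3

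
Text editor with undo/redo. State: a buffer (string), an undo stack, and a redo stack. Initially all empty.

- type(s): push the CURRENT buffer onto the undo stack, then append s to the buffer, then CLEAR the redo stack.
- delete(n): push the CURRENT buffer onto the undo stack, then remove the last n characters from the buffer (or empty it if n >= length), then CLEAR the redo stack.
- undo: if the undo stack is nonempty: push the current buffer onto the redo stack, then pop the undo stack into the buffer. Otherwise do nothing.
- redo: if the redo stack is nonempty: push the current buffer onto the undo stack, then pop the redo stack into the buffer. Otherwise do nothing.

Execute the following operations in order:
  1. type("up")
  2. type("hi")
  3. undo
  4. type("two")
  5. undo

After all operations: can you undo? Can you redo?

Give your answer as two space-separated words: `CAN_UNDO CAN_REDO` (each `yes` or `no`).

After op 1 (type): buf='up' undo_depth=1 redo_depth=0
After op 2 (type): buf='uphi' undo_depth=2 redo_depth=0
After op 3 (undo): buf='up' undo_depth=1 redo_depth=1
After op 4 (type): buf='uptwo' undo_depth=2 redo_depth=0
After op 5 (undo): buf='up' undo_depth=1 redo_depth=1

Answer: yes yes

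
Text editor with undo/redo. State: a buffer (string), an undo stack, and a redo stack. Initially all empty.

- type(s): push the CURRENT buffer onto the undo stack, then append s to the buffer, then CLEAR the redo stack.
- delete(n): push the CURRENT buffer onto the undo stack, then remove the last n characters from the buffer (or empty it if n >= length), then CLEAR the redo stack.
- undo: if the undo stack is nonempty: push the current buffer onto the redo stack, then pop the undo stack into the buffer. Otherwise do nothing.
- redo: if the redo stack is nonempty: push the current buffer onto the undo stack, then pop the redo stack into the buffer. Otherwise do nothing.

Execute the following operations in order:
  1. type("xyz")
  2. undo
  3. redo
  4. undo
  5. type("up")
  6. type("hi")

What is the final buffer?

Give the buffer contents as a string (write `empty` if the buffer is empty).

After op 1 (type): buf='xyz' undo_depth=1 redo_depth=0
After op 2 (undo): buf='(empty)' undo_depth=0 redo_depth=1
After op 3 (redo): buf='xyz' undo_depth=1 redo_depth=0
After op 4 (undo): buf='(empty)' undo_depth=0 redo_depth=1
After op 5 (type): buf='up' undo_depth=1 redo_depth=0
After op 6 (type): buf='uphi' undo_depth=2 redo_depth=0

Answer: uphi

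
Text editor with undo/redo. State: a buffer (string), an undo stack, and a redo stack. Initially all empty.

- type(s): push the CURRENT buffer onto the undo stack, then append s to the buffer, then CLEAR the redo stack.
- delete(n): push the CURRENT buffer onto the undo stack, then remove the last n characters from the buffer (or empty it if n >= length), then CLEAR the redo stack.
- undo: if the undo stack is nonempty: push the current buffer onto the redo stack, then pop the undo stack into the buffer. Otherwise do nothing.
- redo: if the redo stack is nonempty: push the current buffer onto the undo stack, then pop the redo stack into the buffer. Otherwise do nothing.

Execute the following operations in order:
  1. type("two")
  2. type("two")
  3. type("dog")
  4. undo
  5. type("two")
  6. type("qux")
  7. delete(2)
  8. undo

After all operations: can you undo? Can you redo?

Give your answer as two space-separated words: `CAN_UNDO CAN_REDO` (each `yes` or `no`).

After op 1 (type): buf='two' undo_depth=1 redo_depth=0
After op 2 (type): buf='twotwo' undo_depth=2 redo_depth=0
After op 3 (type): buf='twotwodog' undo_depth=3 redo_depth=0
After op 4 (undo): buf='twotwo' undo_depth=2 redo_depth=1
After op 5 (type): buf='twotwotwo' undo_depth=3 redo_depth=0
After op 6 (type): buf='twotwotwoqux' undo_depth=4 redo_depth=0
After op 7 (delete): buf='twotwotwoq' undo_depth=5 redo_depth=0
After op 8 (undo): buf='twotwotwoqux' undo_depth=4 redo_depth=1

Answer: yes yes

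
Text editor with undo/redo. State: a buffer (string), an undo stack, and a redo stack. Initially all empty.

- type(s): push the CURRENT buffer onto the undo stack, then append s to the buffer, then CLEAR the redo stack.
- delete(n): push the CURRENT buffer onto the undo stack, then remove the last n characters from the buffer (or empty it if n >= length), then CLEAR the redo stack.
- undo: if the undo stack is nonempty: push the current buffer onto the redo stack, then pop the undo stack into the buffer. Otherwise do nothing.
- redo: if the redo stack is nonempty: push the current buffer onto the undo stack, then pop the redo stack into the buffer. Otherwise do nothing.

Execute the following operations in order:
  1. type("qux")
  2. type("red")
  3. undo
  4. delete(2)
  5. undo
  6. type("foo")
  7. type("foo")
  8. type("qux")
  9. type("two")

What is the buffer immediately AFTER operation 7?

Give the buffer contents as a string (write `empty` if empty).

After op 1 (type): buf='qux' undo_depth=1 redo_depth=0
After op 2 (type): buf='quxred' undo_depth=2 redo_depth=0
After op 3 (undo): buf='qux' undo_depth=1 redo_depth=1
After op 4 (delete): buf='q' undo_depth=2 redo_depth=0
After op 5 (undo): buf='qux' undo_depth=1 redo_depth=1
After op 6 (type): buf='quxfoo' undo_depth=2 redo_depth=0
After op 7 (type): buf='quxfoofoo' undo_depth=3 redo_depth=0

Answer: quxfoofoo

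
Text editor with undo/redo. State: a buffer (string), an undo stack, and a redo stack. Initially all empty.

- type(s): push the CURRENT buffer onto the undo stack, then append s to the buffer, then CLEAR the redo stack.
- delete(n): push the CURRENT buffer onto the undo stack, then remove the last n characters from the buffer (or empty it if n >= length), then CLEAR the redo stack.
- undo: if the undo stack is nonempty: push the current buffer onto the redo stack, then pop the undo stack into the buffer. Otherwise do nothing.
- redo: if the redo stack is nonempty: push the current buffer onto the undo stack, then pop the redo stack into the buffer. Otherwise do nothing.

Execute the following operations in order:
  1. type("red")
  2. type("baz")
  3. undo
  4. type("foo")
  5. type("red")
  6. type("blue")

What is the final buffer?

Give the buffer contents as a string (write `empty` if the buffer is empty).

After op 1 (type): buf='red' undo_depth=1 redo_depth=0
After op 2 (type): buf='redbaz' undo_depth=2 redo_depth=0
After op 3 (undo): buf='red' undo_depth=1 redo_depth=1
After op 4 (type): buf='redfoo' undo_depth=2 redo_depth=0
After op 5 (type): buf='redfoored' undo_depth=3 redo_depth=0
After op 6 (type): buf='redfooredblue' undo_depth=4 redo_depth=0

Answer: redfooredblue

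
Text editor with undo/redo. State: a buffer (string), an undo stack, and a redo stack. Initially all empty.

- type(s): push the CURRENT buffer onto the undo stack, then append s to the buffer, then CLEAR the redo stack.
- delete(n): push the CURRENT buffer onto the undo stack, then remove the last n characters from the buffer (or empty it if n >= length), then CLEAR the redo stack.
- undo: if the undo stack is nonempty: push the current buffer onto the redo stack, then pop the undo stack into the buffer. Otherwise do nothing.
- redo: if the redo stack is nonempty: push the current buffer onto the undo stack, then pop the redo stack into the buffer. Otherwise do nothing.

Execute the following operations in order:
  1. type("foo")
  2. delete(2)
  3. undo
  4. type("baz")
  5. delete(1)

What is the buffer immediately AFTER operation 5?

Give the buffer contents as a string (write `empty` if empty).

After op 1 (type): buf='foo' undo_depth=1 redo_depth=0
After op 2 (delete): buf='f' undo_depth=2 redo_depth=0
After op 3 (undo): buf='foo' undo_depth=1 redo_depth=1
After op 4 (type): buf='foobaz' undo_depth=2 redo_depth=0
After op 5 (delete): buf='fooba' undo_depth=3 redo_depth=0

Answer: fooba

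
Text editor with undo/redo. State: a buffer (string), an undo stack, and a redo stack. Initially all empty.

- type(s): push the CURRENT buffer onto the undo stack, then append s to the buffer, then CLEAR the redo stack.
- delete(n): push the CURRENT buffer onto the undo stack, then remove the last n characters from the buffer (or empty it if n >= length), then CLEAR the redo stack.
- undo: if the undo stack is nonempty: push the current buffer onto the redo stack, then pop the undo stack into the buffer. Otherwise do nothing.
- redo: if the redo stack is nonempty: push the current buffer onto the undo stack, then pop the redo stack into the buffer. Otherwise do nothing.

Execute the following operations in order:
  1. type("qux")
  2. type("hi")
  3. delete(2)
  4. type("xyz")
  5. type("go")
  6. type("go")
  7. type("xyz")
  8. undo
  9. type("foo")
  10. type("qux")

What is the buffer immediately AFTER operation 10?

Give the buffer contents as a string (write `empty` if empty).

Answer: quxxyzgogofooqux

Derivation:
After op 1 (type): buf='qux' undo_depth=1 redo_depth=0
After op 2 (type): buf='quxhi' undo_depth=2 redo_depth=0
After op 3 (delete): buf='qux' undo_depth=3 redo_depth=0
After op 4 (type): buf='quxxyz' undo_depth=4 redo_depth=0
After op 5 (type): buf='quxxyzgo' undo_depth=5 redo_depth=0
After op 6 (type): buf='quxxyzgogo' undo_depth=6 redo_depth=0
After op 7 (type): buf='quxxyzgogoxyz' undo_depth=7 redo_depth=0
After op 8 (undo): buf='quxxyzgogo' undo_depth=6 redo_depth=1
After op 9 (type): buf='quxxyzgogofoo' undo_depth=7 redo_depth=0
After op 10 (type): buf='quxxyzgogofooqux' undo_depth=8 redo_depth=0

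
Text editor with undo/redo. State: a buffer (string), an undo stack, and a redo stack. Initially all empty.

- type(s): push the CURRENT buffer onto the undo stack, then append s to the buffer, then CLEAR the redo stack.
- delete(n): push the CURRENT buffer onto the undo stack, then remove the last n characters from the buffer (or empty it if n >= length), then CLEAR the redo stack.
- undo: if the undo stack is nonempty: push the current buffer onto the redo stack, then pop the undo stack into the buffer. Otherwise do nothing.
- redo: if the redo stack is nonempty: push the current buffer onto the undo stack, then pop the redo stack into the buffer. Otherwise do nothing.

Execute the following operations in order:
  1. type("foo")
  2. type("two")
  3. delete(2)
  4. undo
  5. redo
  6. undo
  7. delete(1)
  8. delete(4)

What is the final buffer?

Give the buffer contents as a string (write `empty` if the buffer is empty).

Answer: f

Derivation:
After op 1 (type): buf='foo' undo_depth=1 redo_depth=0
After op 2 (type): buf='footwo' undo_depth=2 redo_depth=0
After op 3 (delete): buf='foot' undo_depth=3 redo_depth=0
After op 4 (undo): buf='footwo' undo_depth=2 redo_depth=1
After op 5 (redo): buf='foot' undo_depth=3 redo_depth=0
After op 6 (undo): buf='footwo' undo_depth=2 redo_depth=1
After op 7 (delete): buf='footw' undo_depth=3 redo_depth=0
After op 8 (delete): buf='f' undo_depth=4 redo_depth=0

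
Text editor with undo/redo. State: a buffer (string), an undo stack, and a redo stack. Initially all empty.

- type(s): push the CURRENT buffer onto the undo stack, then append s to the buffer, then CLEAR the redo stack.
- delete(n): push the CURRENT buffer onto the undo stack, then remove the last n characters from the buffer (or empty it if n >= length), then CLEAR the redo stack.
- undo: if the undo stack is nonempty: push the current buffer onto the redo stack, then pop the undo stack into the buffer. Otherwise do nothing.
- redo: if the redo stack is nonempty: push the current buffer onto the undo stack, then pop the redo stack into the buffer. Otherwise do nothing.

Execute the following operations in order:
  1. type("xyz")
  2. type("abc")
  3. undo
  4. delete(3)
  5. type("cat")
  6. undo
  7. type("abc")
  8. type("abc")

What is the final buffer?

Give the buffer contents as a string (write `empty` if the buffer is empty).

Answer: abcabc

Derivation:
After op 1 (type): buf='xyz' undo_depth=1 redo_depth=0
After op 2 (type): buf='xyzabc' undo_depth=2 redo_depth=0
After op 3 (undo): buf='xyz' undo_depth=1 redo_depth=1
After op 4 (delete): buf='(empty)' undo_depth=2 redo_depth=0
After op 5 (type): buf='cat' undo_depth=3 redo_depth=0
After op 6 (undo): buf='(empty)' undo_depth=2 redo_depth=1
After op 7 (type): buf='abc' undo_depth=3 redo_depth=0
After op 8 (type): buf='abcabc' undo_depth=4 redo_depth=0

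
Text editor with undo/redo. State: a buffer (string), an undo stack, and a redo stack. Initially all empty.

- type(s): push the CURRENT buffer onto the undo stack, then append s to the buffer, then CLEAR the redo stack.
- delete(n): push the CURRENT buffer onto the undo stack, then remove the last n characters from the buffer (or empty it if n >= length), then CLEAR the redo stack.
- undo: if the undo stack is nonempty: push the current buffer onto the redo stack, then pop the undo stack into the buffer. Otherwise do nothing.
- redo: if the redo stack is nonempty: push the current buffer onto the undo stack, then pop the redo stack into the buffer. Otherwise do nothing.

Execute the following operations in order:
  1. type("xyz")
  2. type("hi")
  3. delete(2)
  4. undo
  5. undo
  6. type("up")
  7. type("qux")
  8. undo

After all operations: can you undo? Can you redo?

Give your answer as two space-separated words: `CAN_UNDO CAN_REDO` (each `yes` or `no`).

Answer: yes yes

Derivation:
After op 1 (type): buf='xyz' undo_depth=1 redo_depth=0
After op 2 (type): buf='xyzhi' undo_depth=2 redo_depth=0
After op 3 (delete): buf='xyz' undo_depth=3 redo_depth=0
After op 4 (undo): buf='xyzhi' undo_depth=2 redo_depth=1
After op 5 (undo): buf='xyz' undo_depth=1 redo_depth=2
After op 6 (type): buf='xyzup' undo_depth=2 redo_depth=0
After op 7 (type): buf='xyzupqux' undo_depth=3 redo_depth=0
After op 8 (undo): buf='xyzup' undo_depth=2 redo_depth=1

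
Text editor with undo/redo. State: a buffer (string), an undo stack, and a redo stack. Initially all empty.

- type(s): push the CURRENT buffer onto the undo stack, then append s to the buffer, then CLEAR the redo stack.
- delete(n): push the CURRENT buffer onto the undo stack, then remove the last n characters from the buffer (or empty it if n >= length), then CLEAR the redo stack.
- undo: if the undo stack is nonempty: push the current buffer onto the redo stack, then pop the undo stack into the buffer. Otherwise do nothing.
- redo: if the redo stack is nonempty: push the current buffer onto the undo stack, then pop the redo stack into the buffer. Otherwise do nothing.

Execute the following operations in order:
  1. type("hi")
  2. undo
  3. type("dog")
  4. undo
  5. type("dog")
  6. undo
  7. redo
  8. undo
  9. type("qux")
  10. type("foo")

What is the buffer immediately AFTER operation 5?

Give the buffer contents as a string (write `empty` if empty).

After op 1 (type): buf='hi' undo_depth=1 redo_depth=0
After op 2 (undo): buf='(empty)' undo_depth=0 redo_depth=1
After op 3 (type): buf='dog' undo_depth=1 redo_depth=0
After op 4 (undo): buf='(empty)' undo_depth=0 redo_depth=1
After op 5 (type): buf='dog' undo_depth=1 redo_depth=0

Answer: dog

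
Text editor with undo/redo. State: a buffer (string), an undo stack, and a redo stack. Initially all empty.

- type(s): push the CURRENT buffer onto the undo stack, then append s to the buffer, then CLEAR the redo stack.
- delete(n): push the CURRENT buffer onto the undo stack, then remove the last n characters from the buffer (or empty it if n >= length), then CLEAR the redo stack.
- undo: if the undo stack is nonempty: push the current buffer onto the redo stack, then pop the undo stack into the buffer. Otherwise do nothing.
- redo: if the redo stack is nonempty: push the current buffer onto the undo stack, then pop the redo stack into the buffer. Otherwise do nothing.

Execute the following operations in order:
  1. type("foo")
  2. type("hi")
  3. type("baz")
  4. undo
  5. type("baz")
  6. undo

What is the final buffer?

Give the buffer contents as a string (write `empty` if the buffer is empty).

After op 1 (type): buf='foo' undo_depth=1 redo_depth=0
After op 2 (type): buf='foohi' undo_depth=2 redo_depth=0
After op 3 (type): buf='foohibaz' undo_depth=3 redo_depth=0
After op 4 (undo): buf='foohi' undo_depth=2 redo_depth=1
After op 5 (type): buf='foohibaz' undo_depth=3 redo_depth=0
After op 6 (undo): buf='foohi' undo_depth=2 redo_depth=1

Answer: foohi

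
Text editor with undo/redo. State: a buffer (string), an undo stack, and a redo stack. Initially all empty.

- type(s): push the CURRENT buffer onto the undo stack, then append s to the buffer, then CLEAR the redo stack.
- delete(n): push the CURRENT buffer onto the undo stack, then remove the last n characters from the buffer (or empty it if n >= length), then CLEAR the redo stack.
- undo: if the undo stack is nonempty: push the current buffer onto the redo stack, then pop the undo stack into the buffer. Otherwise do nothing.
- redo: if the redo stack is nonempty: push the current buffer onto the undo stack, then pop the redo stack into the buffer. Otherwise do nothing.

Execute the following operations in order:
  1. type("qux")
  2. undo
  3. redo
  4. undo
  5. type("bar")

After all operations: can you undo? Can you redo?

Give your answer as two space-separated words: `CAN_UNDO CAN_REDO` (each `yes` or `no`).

Answer: yes no

Derivation:
After op 1 (type): buf='qux' undo_depth=1 redo_depth=0
After op 2 (undo): buf='(empty)' undo_depth=0 redo_depth=1
After op 3 (redo): buf='qux' undo_depth=1 redo_depth=0
After op 4 (undo): buf='(empty)' undo_depth=0 redo_depth=1
After op 5 (type): buf='bar' undo_depth=1 redo_depth=0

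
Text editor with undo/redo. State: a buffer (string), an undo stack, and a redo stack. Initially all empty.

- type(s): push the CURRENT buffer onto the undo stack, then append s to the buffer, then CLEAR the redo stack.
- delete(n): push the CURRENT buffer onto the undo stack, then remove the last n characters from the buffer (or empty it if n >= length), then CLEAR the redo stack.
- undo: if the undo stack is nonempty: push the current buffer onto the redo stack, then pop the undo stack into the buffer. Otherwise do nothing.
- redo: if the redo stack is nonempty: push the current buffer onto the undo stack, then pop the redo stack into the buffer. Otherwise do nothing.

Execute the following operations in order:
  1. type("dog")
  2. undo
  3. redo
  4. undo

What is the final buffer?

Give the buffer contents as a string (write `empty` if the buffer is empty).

After op 1 (type): buf='dog' undo_depth=1 redo_depth=0
After op 2 (undo): buf='(empty)' undo_depth=0 redo_depth=1
After op 3 (redo): buf='dog' undo_depth=1 redo_depth=0
After op 4 (undo): buf='(empty)' undo_depth=0 redo_depth=1

Answer: empty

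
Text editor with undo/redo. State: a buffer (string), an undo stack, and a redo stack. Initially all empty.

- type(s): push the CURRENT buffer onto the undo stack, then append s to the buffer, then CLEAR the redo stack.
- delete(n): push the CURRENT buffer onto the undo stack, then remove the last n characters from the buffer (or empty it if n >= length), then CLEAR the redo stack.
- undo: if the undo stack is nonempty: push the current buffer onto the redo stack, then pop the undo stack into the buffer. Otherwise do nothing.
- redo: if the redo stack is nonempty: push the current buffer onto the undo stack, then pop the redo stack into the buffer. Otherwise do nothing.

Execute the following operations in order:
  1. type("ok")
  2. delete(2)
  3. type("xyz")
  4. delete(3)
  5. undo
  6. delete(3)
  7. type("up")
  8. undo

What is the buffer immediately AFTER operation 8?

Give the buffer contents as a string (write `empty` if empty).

After op 1 (type): buf='ok' undo_depth=1 redo_depth=0
After op 2 (delete): buf='(empty)' undo_depth=2 redo_depth=0
After op 3 (type): buf='xyz' undo_depth=3 redo_depth=0
After op 4 (delete): buf='(empty)' undo_depth=4 redo_depth=0
After op 5 (undo): buf='xyz' undo_depth=3 redo_depth=1
After op 6 (delete): buf='(empty)' undo_depth=4 redo_depth=0
After op 7 (type): buf='up' undo_depth=5 redo_depth=0
After op 8 (undo): buf='(empty)' undo_depth=4 redo_depth=1

Answer: empty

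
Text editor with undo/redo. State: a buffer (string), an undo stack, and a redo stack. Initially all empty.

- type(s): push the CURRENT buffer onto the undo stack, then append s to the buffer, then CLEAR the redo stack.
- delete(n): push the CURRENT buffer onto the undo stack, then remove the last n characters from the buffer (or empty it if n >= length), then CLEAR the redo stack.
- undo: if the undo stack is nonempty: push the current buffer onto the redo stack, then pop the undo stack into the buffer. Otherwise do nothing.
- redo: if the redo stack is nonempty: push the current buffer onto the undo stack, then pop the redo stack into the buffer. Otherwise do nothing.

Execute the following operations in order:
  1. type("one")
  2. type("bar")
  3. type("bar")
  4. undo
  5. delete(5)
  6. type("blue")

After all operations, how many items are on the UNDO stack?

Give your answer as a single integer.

After op 1 (type): buf='one' undo_depth=1 redo_depth=0
After op 2 (type): buf='onebar' undo_depth=2 redo_depth=0
After op 3 (type): buf='onebarbar' undo_depth=3 redo_depth=0
After op 4 (undo): buf='onebar' undo_depth=2 redo_depth=1
After op 5 (delete): buf='o' undo_depth=3 redo_depth=0
After op 6 (type): buf='oblue' undo_depth=4 redo_depth=0

Answer: 4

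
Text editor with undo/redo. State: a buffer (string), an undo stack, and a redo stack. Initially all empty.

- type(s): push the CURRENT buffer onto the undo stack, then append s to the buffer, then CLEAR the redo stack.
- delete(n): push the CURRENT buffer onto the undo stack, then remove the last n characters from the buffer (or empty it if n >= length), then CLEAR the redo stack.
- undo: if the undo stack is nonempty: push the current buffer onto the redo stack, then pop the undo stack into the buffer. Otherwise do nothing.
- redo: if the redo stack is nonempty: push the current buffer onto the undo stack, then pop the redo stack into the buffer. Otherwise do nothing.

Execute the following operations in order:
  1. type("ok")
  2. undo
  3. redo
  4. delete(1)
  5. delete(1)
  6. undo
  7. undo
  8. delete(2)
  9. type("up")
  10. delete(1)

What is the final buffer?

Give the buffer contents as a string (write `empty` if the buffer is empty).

After op 1 (type): buf='ok' undo_depth=1 redo_depth=0
After op 2 (undo): buf='(empty)' undo_depth=0 redo_depth=1
After op 3 (redo): buf='ok' undo_depth=1 redo_depth=0
After op 4 (delete): buf='o' undo_depth=2 redo_depth=0
After op 5 (delete): buf='(empty)' undo_depth=3 redo_depth=0
After op 6 (undo): buf='o' undo_depth=2 redo_depth=1
After op 7 (undo): buf='ok' undo_depth=1 redo_depth=2
After op 8 (delete): buf='(empty)' undo_depth=2 redo_depth=0
After op 9 (type): buf='up' undo_depth=3 redo_depth=0
After op 10 (delete): buf='u' undo_depth=4 redo_depth=0

Answer: u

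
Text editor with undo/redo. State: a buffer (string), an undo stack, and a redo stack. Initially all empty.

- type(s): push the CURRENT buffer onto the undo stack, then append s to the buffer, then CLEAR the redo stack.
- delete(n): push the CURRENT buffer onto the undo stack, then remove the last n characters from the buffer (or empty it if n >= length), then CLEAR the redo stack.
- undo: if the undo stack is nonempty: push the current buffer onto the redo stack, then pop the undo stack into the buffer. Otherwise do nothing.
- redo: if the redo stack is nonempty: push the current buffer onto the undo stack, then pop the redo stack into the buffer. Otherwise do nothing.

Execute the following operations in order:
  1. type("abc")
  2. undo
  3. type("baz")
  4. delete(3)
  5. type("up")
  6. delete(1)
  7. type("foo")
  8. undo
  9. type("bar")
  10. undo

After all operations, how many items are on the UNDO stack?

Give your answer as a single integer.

Answer: 4

Derivation:
After op 1 (type): buf='abc' undo_depth=1 redo_depth=0
After op 2 (undo): buf='(empty)' undo_depth=0 redo_depth=1
After op 3 (type): buf='baz' undo_depth=1 redo_depth=0
After op 4 (delete): buf='(empty)' undo_depth=2 redo_depth=0
After op 5 (type): buf='up' undo_depth=3 redo_depth=0
After op 6 (delete): buf='u' undo_depth=4 redo_depth=0
After op 7 (type): buf='ufoo' undo_depth=5 redo_depth=0
After op 8 (undo): buf='u' undo_depth=4 redo_depth=1
After op 9 (type): buf='ubar' undo_depth=5 redo_depth=0
After op 10 (undo): buf='u' undo_depth=4 redo_depth=1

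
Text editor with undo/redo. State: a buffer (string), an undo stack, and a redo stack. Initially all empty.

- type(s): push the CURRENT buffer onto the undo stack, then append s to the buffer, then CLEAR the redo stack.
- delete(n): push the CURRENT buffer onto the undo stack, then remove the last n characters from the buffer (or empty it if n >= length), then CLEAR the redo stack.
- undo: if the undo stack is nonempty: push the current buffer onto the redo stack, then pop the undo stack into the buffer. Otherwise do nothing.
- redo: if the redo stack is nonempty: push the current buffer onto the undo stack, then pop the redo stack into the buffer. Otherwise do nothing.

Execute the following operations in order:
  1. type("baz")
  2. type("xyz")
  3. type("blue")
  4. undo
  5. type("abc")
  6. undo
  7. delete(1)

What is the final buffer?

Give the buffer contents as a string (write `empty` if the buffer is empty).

After op 1 (type): buf='baz' undo_depth=1 redo_depth=0
After op 2 (type): buf='bazxyz' undo_depth=2 redo_depth=0
After op 3 (type): buf='bazxyzblue' undo_depth=3 redo_depth=0
After op 4 (undo): buf='bazxyz' undo_depth=2 redo_depth=1
After op 5 (type): buf='bazxyzabc' undo_depth=3 redo_depth=0
After op 6 (undo): buf='bazxyz' undo_depth=2 redo_depth=1
After op 7 (delete): buf='bazxy' undo_depth=3 redo_depth=0

Answer: bazxy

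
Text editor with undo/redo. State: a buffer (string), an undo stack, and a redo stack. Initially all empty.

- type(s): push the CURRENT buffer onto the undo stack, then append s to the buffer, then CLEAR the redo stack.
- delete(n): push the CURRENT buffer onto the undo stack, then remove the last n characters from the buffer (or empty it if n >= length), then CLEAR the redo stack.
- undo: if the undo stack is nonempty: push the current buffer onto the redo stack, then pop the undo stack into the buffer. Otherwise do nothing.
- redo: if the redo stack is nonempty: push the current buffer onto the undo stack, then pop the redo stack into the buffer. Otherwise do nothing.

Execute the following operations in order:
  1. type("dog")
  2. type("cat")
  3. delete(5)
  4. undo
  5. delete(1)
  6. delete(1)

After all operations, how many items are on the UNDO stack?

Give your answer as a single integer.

Answer: 4

Derivation:
After op 1 (type): buf='dog' undo_depth=1 redo_depth=0
After op 2 (type): buf='dogcat' undo_depth=2 redo_depth=0
After op 3 (delete): buf='d' undo_depth=3 redo_depth=0
After op 4 (undo): buf='dogcat' undo_depth=2 redo_depth=1
After op 5 (delete): buf='dogca' undo_depth=3 redo_depth=0
After op 6 (delete): buf='dogc' undo_depth=4 redo_depth=0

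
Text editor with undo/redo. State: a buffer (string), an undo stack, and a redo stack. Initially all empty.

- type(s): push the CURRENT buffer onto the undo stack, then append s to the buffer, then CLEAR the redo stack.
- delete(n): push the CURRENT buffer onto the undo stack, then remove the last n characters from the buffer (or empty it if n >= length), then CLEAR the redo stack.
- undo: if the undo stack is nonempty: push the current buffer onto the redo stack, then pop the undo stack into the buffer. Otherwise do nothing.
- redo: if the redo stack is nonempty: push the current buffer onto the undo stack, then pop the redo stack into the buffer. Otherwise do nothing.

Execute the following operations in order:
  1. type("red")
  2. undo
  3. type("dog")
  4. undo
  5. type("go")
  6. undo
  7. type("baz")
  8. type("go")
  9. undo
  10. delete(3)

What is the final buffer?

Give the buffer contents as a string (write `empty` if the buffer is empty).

After op 1 (type): buf='red' undo_depth=1 redo_depth=0
After op 2 (undo): buf='(empty)' undo_depth=0 redo_depth=1
After op 3 (type): buf='dog' undo_depth=1 redo_depth=0
After op 4 (undo): buf='(empty)' undo_depth=0 redo_depth=1
After op 5 (type): buf='go' undo_depth=1 redo_depth=0
After op 6 (undo): buf='(empty)' undo_depth=0 redo_depth=1
After op 7 (type): buf='baz' undo_depth=1 redo_depth=0
After op 8 (type): buf='bazgo' undo_depth=2 redo_depth=0
After op 9 (undo): buf='baz' undo_depth=1 redo_depth=1
After op 10 (delete): buf='(empty)' undo_depth=2 redo_depth=0

Answer: empty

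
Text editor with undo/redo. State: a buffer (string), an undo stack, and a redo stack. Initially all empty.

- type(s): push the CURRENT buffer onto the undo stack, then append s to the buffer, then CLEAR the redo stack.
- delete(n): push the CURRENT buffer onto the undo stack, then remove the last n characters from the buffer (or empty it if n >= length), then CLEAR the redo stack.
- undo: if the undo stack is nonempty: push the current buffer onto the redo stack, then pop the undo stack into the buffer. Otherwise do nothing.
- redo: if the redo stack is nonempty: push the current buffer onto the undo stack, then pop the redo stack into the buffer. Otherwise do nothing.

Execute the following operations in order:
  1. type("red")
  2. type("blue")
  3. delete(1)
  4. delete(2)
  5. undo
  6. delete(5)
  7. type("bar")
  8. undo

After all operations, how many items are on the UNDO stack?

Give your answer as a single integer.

After op 1 (type): buf='red' undo_depth=1 redo_depth=0
After op 2 (type): buf='redblue' undo_depth=2 redo_depth=0
After op 3 (delete): buf='redblu' undo_depth=3 redo_depth=0
After op 4 (delete): buf='redb' undo_depth=4 redo_depth=0
After op 5 (undo): buf='redblu' undo_depth=3 redo_depth=1
After op 6 (delete): buf='r' undo_depth=4 redo_depth=0
After op 7 (type): buf='rbar' undo_depth=5 redo_depth=0
After op 8 (undo): buf='r' undo_depth=4 redo_depth=1

Answer: 4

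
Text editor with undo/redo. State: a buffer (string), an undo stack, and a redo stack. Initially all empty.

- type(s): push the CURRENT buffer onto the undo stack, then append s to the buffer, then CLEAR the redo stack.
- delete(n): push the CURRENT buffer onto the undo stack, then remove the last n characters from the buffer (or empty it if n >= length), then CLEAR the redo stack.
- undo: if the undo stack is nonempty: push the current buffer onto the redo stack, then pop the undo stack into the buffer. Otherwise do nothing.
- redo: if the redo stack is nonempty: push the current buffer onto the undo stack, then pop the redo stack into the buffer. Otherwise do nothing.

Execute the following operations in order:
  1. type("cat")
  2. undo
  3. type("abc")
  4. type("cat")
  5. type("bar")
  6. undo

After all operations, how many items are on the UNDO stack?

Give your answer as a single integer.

Answer: 2

Derivation:
After op 1 (type): buf='cat' undo_depth=1 redo_depth=0
After op 2 (undo): buf='(empty)' undo_depth=0 redo_depth=1
After op 3 (type): buf='abc' undo_depth=1 redo_depth=0
After op 4 (type): buf='abccat' undo_depth=2 redo_depth=0
After op 5 (type): buf='abccatbar' undo_depth=3 redo_depth=0
After op 6 (undo): buf='abccat' undo_depth=2 redo_depth=1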